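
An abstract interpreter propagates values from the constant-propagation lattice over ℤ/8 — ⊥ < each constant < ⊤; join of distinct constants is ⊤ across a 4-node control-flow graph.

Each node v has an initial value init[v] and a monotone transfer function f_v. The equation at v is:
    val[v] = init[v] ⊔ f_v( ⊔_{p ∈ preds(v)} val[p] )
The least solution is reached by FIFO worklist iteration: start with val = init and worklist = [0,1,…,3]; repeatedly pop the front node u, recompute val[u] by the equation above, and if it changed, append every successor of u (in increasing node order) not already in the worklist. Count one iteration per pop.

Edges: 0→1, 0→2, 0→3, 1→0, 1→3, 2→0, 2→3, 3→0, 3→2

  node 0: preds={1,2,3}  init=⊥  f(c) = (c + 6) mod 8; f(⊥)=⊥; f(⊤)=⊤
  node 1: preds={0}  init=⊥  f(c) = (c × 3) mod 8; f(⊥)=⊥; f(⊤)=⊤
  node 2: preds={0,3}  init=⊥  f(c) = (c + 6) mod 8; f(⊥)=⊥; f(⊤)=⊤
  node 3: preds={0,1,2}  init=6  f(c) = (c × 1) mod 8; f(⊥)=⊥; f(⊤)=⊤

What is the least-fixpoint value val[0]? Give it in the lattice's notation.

⊤

Worklist (9 pops):
  #1 pop 0: in=6 → 4 (was ⊥); enqueue []
  #2 pop 1: in=4 → 4 (was ⊥); enqueue [0]
  #3 pop 2: in=⊤ → ⊤ (was ⊥); enqueue []
  #4 pop 3: in=⊤ → ⊤ (was 6); enqueue [2]
  #5 pop 0: in=⊤ → ⊤ (was 4); enqueue [1,3]
  #6 pop 2: in=⊤ → ⊤ (no change)
  #7 pop 1: in=⊤ → ⊤ (was 4); enqueue [0]
  #8 pop 3: in=⊤ → ⊤ (no change)
  #9 pop 0: in=⊤ → ⊤ (no change)

Fixpoint:
  val[0] = ⊤
  val[1] = ⊤
  val[2] = ⊤
  val[3] = ⊤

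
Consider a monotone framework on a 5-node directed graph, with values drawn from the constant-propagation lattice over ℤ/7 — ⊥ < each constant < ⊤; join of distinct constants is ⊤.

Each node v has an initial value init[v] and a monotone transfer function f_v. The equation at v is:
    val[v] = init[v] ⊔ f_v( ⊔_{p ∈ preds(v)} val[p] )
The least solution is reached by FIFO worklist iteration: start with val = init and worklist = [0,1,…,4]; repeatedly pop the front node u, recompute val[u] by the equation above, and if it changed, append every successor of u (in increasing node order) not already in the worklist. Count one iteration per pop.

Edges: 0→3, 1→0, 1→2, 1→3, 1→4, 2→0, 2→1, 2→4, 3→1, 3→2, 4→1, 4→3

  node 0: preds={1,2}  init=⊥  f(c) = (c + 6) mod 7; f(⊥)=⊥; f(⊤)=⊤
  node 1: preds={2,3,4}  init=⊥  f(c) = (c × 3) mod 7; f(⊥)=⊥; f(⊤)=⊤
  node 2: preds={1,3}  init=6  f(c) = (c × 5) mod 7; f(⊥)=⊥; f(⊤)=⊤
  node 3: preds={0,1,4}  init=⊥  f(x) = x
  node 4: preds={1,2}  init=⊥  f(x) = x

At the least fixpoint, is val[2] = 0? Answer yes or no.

Trace (12 dequeues):
  [1] u=0 | in 6 | out 5 | prev ⊥ | push {}
  [2] u=1 | in 6 | out 4 | prev ⊥ | push {0}
  [3] u=2 | in 4 | out 6 | ==
  [4] u=3 | in ⊤ | out ⊤ | prev ⊥ | push {1,2}
  [5] u=4 | in ⊤ | out ⊤ | prev ⊥ | push {3}
  [6] u=0 | in ⊤ | out ⊤ | prev 5 | push {}
  [7] u=1 | in ⊤ | out ⊤ | prev 4 | push {0,4}
  [8] u=2 | in ⊤ | out ⊤ | prev 6 | push {1}
  [9] u=3 | in ⊤ | out ⊤ | ==
  [10] u=0 | in ⊤ | out ⊤ | ==
  [11] u=4 | in ⊤ | out ⊤ | ==
  [12] u=1 | in ⊤ | out ⊤ | ==

Converged values:
  [0] ⊤
  [1] ⊤
  [2] ⊤
  [3] ⊤
  [4] ⊤

no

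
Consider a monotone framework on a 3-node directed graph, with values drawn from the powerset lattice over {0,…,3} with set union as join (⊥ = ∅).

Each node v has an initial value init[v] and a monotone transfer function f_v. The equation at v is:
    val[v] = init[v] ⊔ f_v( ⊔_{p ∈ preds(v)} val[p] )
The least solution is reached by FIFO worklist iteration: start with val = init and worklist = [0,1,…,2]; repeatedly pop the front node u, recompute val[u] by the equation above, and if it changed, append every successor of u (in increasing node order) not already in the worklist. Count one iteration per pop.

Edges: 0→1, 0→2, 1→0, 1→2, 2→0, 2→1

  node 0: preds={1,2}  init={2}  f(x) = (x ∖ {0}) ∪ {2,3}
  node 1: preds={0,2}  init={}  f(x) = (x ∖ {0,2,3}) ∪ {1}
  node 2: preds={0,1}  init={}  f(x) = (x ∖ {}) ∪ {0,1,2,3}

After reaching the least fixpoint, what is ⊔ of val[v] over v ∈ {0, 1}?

Iteration log — 6 steps:
  step 1. node 0  ⊔preds={}  new={2,3}  old={2}  +wl: 
  step 2. node 1  ⊔preds={2,3}  new={1}  old={}  +wl: 0
  step 3. node 2  ⊔preds={1,2,3}  new={0,1,2,3}  old={}  +wl: 1
  step 4. node 0  ⊔preds={0,1,2,3}  new={1,2,3}  old={2,3}  +wl: 2
  step 5. node 1  ⊔preds={0,1,2,3}  new={1}  stable
  step 6. node 2  ⊔preds={1,2,3}  new={0,1,2,3}  stable

Least fixpoint reached:
  node 0: {1,2,3}
  node 1: {1}
  node 2: {0,1,2,3}

{1,2,3}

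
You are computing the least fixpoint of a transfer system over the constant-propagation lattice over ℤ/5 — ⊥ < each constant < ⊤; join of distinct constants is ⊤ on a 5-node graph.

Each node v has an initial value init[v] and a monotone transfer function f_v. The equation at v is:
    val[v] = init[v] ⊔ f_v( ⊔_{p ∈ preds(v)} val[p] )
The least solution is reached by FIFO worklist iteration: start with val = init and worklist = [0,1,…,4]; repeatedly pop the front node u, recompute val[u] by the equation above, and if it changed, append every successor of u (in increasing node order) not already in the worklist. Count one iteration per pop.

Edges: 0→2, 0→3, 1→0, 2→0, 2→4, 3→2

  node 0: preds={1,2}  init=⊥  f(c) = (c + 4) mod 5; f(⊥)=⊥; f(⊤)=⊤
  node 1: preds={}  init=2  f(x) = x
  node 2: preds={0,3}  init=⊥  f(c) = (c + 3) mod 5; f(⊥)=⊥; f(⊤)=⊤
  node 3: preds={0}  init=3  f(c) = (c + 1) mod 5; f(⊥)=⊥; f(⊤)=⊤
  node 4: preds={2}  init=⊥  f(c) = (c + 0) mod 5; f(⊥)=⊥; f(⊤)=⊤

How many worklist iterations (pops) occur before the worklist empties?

Trace (8 dequeues):
  [1] u=0 | in 2 | out 1 | prev ⊥ | push {}
  [2] u=1 | in ⊥ | out 2 | ==
  [3] u=2 | in ⊤ | out ⊤ | prev ⊥ | push {0}
  [4] u=3 | in 1 | out ⊤ | prev 3 | push {2}
  [5] u=4 | in ⊤ | out ⊤ | prev ⊥ | push {}
  [6] u=0 | in ⊤ | out ⊤ | prev 1 | push {3}
  [7] u=2 | in ⊤ | out ⊤ | ==
  [8] u=3 | in ⊤ | out ⊤ | ==

Converged values:
  [0] ⊤
  [1] 2
  [2] ⊤
  [3] ⊤
  [4] ⊤

8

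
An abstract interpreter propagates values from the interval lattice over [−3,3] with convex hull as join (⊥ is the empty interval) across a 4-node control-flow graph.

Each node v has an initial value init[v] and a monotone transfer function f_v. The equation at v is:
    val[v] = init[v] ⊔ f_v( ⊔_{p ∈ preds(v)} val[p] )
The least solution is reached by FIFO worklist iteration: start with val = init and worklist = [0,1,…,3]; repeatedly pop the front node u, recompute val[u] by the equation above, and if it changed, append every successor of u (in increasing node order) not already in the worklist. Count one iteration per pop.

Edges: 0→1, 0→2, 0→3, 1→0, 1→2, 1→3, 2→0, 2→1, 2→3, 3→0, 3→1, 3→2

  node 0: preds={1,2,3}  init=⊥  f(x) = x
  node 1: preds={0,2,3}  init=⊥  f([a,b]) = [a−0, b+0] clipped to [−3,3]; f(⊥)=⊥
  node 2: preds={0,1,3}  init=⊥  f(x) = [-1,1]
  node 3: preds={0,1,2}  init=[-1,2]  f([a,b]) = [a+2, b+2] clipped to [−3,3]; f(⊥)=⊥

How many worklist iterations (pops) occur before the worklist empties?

Iteration log — 9 steps:
  step 1. node 0  ⊔preds=[-1,2]  new=[-1,2]  old=⊥  +wl: 
  step 2. node 1  ⊔preds=[-1,2]  new=[-1,2]  old=⊥  +wl: 0
  step 3. node 2  ⊔preds=[-1,2]  new=[-1,1]  old=⊥  +wl: 1
  step 4. node 3  ⊔preds=[-1,2]  new=[-1,3]  old=[-1,2]  +wl: 2
  step 5. node 0  ⊔preds=[-1,3]  new=[-1,3]  old=[-1,2]  +wl: 3
  step 6. node 1  ⊔preds=[-1,3]  new=[-1,3]  old=[-1,2]  +wl: 0
  step 7. node 2  ⊔preds=[-1,3]  new=[-1,1]  stable
  step 8. node 3  ⊔preds=[-1,3]  new=[-1,3]  stable
  step 9. node 0  ⊔preds=[-1,3]  new=[-1,3]  stable

Least fixpoint reached:
  node 0: [-1,3]
  node 1: [-1,3]
  node 2: [-1,1]
  node 3: [-1,3]

9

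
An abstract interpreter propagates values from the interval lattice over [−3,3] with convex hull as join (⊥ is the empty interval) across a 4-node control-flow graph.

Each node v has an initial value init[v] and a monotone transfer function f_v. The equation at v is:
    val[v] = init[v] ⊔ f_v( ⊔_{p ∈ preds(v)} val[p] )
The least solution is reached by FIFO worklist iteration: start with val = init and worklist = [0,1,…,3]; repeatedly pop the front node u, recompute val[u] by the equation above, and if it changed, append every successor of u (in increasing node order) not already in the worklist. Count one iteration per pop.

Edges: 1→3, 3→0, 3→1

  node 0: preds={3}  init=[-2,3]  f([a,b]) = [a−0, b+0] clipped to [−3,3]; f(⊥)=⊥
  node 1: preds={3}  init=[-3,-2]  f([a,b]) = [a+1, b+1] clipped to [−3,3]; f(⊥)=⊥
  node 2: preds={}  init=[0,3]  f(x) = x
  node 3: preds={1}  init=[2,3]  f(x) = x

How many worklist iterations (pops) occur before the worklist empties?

6

Trace (6 dequeues):
  [1] u=0 | in [2,3] | out [-2,3] | ==
  [2] u=1 | in [2,3] | out [-3,3] | prev [-3,-2] | push {}
  [3] u=2 | in ⊥ | out [0,3] | ==
  [4] u=3 | in [-3,3] | out [-3,3] | prev [2,3] | push {0,1}
  [5] u=0 | in [-3,3] | out [-3,3] | prev [-2,3] | push {}
  [6] u=1 | in [-3,3] | out [-3,3] | ==

Converged values:
  [0] [-3,3]
  [1] [-3,3]
  [2] [0,3]
  [3] [-3,3]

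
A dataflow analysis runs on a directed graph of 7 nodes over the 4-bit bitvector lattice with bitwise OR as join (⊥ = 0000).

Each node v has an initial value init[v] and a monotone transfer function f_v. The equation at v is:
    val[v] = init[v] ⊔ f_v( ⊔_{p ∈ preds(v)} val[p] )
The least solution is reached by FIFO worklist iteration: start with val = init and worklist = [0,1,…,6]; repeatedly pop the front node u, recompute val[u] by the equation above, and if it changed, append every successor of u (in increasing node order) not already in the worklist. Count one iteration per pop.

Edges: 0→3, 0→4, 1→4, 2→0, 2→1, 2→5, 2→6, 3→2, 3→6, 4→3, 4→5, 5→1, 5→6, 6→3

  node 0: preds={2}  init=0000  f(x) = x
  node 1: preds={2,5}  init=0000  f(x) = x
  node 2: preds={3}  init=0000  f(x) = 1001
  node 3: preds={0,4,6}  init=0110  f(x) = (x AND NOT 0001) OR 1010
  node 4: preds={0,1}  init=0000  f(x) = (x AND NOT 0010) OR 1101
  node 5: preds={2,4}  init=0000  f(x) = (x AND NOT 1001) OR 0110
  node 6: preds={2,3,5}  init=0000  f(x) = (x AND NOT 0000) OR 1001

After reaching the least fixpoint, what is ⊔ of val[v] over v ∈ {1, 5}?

Worklist (12 pops):
  #1 pop 0: in=0000 → 0000 (no change)
  #2 pop 1: in=0000 → 0000 (no change)
  #3 pop 2: in=0110 → 1001 (was 0000); enqueue [0,1]
  #4 pop 3: in=0000 → 1110 (was 0110); enqueue [2]
  #5 pop 4: in=0000 → 1101 (was 0000); enqueue [3]
  #6 pop 5: in=1101 → 0110 (was 0000); enqueue []
  #7 pop 6: in=1111 → 1111 (was 0000); enqueue []
  #8 pop 0: in=1001 → 1001 (was 0000); enqueue [4]
  #9 pop 1: in=1111 → 1111 (was 0000); enqueue []
  #10 pop 2: in=1110 → 1001 (no change)
  #11 pop 3: in=1111 → 1110 (no change)
  #12 pop 4: in=1111 → 1101 (no change)

Fixpoint:
  val[0] = 1001
  val[1] = 1111
  val[2] = 1001
  val[3] = 1110
  val[4] = 1101
  val[5] = 0110
  val[6] = 1111

1111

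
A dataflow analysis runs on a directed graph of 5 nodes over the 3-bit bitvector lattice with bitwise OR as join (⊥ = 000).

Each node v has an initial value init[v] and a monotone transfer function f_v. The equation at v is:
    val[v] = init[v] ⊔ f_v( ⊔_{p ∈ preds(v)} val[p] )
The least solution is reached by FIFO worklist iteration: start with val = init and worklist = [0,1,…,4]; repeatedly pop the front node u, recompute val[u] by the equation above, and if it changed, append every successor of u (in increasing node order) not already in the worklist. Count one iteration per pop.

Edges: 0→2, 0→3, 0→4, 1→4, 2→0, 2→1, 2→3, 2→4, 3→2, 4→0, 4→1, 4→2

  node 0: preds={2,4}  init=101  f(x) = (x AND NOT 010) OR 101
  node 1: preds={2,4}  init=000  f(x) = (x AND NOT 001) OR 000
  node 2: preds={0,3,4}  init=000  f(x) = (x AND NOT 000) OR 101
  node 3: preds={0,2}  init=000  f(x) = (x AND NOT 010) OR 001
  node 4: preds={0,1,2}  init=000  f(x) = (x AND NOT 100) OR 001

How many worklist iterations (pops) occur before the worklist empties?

Iteration log — 9 steps:
  step 1. node 0  ⊔preds=000  new=101  stable
  step 2. node 1  ⊔preds=000  new=000  stable
  step 3. node 2  ⊔preds=101  new=101  old=000  +wl: 0,1
  step 4. node 3  ⊔preds=101  new=101  old=000  +wl: 2
  step 5. node 4  ⊔preds=101  new=001  old=000  +wl: 
  step 6. node 0  ⊔preds=101  new=101  stable
  step 7. node 1  ⊔preds=101  new=100  old=000  +wl: 4
  step 8. node 2  ⊔preds=101  new=101  stable
  step 9. node 4  ⊔preds=101  new=001  stable

Least fixpoint reached:
  node 0: 101
  node 1: 100
  node 2: 101
  node 3: 101
  node 4: 001

9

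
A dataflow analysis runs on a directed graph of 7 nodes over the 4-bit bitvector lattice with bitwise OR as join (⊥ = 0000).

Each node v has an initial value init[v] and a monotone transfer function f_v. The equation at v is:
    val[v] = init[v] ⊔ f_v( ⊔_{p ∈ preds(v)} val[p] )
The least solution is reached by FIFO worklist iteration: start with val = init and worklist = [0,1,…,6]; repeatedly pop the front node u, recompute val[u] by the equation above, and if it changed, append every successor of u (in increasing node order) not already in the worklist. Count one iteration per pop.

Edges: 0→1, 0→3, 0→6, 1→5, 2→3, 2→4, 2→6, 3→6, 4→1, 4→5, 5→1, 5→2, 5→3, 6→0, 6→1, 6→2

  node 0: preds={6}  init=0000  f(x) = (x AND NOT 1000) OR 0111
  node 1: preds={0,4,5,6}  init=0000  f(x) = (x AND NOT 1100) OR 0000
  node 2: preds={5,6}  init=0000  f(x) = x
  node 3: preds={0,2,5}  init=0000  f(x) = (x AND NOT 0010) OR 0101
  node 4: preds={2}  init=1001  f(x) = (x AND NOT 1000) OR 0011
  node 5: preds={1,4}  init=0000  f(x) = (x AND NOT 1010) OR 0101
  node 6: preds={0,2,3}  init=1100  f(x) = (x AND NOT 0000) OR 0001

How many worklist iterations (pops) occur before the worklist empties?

Trace (13 dequeues):
  [1] u=0 | in 1100 | out 0111 | prev 0000 | push {}
  [2] u=1 | in 1111 | out 0011 | prev 0000 | push {}
  [3] u=2 | in 1100 | out 1100 | prev 0000 | push {}
  [4] u=3 | in 1111 | out 1101 | prev 0000 | push {}
  [5] u=4 | in 1100 | out 1111 | prev 1001 | push {1}
  [6] u=5 | in 1111 | out 0101 | prev 0000 | push {2,3}
  [7] u=6 | in 1111 | out 1111 | prev 1100 | push {0}
  [8] u=1 | in 1111 | out 0011 | ==
  [9] u=2 | in 1111 | out 1111 | prev 1100 | push {4,6}
  [10] u=3 | in 1111 | out 1101 | ==
  [11] u=0 | in 1111 | out 0111 | ==
  [12] u=4 | in 1111 | out 1111 | ==
  [13] u=6 | in 1111 | out 1111 | ==

Converged values:
  [0] 0111
  [1] 0011
  [2] 1111
  [3] 1101
  [4] 1111
  [5] 0101
  [6] 1111

13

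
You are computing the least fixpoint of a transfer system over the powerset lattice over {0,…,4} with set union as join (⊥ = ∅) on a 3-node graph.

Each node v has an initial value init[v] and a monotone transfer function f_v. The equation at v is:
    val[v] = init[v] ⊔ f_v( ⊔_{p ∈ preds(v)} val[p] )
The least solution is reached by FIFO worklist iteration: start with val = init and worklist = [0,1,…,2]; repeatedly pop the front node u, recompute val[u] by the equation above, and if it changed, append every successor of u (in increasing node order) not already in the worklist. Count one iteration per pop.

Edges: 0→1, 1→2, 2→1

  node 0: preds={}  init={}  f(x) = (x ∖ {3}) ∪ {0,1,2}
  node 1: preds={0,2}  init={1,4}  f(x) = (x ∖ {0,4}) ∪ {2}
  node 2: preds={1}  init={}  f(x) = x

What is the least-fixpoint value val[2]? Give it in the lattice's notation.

{1,2,4}

Worklist (4 pops):
  #1 pop 0: in={} → {0,1,2} (was {}); enqueue []
  #2 pop 1: in={0,1,2} → {1,2,4} (was {1,4}); enqueue []
  #3 pop 2: in={1,2,4} → {1,2,4} (was {}); enqueue [1]
  #4 pop 1: in={0,1,2,4} → {1,2,4} (no change)

Fixpoint:
  val[0] = {0,1,2}
  val[1] = {1,2,4}
  val[2] = {1,2,4}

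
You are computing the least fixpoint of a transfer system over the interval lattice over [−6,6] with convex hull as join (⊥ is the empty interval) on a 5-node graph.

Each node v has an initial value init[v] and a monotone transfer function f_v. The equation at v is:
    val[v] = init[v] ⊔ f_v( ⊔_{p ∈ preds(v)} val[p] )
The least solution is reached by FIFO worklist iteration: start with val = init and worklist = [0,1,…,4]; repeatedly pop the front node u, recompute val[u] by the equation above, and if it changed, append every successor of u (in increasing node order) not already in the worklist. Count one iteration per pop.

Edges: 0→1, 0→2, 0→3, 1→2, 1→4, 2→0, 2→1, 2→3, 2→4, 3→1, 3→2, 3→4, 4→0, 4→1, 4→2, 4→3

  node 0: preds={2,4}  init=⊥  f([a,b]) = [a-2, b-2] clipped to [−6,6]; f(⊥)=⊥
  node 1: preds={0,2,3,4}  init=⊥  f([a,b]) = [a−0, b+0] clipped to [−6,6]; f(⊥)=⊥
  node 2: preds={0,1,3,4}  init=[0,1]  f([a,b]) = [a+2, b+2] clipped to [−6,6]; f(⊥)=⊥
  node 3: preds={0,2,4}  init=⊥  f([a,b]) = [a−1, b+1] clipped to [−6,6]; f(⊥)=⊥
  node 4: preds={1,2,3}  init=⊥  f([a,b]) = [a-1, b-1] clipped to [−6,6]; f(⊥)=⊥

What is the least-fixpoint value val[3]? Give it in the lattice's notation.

[-6,6]

Iteration log — 15 steps:
  step 1. node 0  ⊔preds=[0,1]  new=[-2,-1]  old=⊥  +wl: 
  step 2. node 1  ⊔preds=[-2,1]  new=[-2,1]  old=⊥  +wl: 
  step 3. node 2  ⊔preds=[-2,1]  new=[0,3]  old=[0,1]  +wl: 0,1
  step 4. node 3  ⊔preds=[-2,3]  new=[-3,4]  old=⊥  +wl: 2
  step 5. node 4  ⊔preds=[-3,4]  new=[-4,3]  old=⊥  +wl: 3
  step 6. node 0  ⊔preds=[-4,3]  new=[-6,1]  old=[-2,-1]  +wl: 
  step 7. node 1  ⊔preds=[-6,4]  new=[-6,4]  old=[-2,1]  +wl: 4
  step 8. node 2  ⊔preds=[-6,4]  new=[-4,6]  old=[0,3]  +wl: 0,1
  step 9. node 3  ⊔preds=[-6,6]  new=[-6,6]  old=[-3,4]  +wl: 2
  step 10. node 4  ⊔preds=[-6,6]  new=[-6,5]  old=[-4,3]  +wl: 3
  step 11. node 0  ⊔preds=[-6,6]  new=[-6,4]  old=[-6,1]  +wl: 
  step 12. node 1  ⊔preds=[-6,6]  new=[-6,6]  old=[-6,4]  +wl: 4
  step 13. node 2  ⊔preds=[-6,6]  new=[-4,6]  stable
  step 14. node 3  ⊔preds=[-6,6]  new=[-6,6]  stable
  step 15. node 4  ⊔preds=[-6,6]  new=[-6,5]  stable

Least fixpoint reached:
  node 0: [-6,4]
  node 1: [-6,6]
  node 2: [-4,6]
  node 3: [-6,6]
  node 4: [-6,5]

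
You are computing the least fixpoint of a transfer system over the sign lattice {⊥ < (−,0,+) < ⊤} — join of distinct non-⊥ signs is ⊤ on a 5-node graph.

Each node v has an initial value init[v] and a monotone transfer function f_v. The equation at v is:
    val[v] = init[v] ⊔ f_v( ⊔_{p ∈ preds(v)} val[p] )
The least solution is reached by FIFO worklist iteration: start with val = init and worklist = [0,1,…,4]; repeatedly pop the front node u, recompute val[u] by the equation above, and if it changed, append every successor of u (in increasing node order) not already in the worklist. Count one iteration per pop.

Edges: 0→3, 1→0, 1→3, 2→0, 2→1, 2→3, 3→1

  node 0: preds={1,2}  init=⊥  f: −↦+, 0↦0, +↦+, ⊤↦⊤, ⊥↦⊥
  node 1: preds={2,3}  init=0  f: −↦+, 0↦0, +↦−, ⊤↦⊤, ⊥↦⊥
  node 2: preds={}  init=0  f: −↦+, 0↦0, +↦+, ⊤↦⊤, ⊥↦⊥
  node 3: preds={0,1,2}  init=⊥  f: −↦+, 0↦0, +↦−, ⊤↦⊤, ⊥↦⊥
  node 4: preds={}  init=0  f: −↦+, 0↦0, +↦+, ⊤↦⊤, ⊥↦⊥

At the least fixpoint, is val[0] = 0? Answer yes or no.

yes

Worklist (6 pops):
  #1 pop 0: in=0 → 0 (was ⊥); enqueue []
  #2 pop 1: in=0 → 0 (no change)
  #3 pop 2: in=⊥ → 0 (no change)
  #4 pop 3: in=0 → 0 (was ⊥); enqueue [1]
  #5 pop 4: in=⊥ → 0 (no change)
  #6 pop 1: in=0 → 0 (no change)

Fixpoint:
  val[0] = 0
  val[1] = 0
  val[2] = 0
  val[3] = 0
  val[4] = 0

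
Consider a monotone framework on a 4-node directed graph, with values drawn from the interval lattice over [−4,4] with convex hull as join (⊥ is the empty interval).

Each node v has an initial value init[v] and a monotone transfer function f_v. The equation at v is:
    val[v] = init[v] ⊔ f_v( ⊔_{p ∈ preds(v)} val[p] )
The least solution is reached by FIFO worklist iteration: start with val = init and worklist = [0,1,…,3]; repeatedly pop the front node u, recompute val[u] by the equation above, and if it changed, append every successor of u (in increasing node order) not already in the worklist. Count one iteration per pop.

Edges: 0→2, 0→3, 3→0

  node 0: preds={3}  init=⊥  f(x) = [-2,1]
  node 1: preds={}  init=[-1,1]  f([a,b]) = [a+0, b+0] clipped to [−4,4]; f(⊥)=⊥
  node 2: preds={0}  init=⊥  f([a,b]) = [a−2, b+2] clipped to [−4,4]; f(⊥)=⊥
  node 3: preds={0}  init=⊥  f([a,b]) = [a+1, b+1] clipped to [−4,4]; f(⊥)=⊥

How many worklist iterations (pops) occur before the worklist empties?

Worklist (5 pops):
  #1 pop 0: in=⊥ → [-2,1] (was ⊥); enqueue []
  #2 pop 1: in=⊥ → [-1,1] (no change)
  #3 pop 2: in=[-2,1] → [-4,3] (was ⊥); enqueue []
  #4 pop 3: in=[-2,1] → [-1,2] (was ⊥); enqueue [0]
  #5 pop 0: in=[-1,2] → [-2,1] (no change)

Fixpoint:
  val[0] = [-2,1]
  val[1] = [-1,1]
  val[2] = [-4,3]
  val[3] = [-1,2]

5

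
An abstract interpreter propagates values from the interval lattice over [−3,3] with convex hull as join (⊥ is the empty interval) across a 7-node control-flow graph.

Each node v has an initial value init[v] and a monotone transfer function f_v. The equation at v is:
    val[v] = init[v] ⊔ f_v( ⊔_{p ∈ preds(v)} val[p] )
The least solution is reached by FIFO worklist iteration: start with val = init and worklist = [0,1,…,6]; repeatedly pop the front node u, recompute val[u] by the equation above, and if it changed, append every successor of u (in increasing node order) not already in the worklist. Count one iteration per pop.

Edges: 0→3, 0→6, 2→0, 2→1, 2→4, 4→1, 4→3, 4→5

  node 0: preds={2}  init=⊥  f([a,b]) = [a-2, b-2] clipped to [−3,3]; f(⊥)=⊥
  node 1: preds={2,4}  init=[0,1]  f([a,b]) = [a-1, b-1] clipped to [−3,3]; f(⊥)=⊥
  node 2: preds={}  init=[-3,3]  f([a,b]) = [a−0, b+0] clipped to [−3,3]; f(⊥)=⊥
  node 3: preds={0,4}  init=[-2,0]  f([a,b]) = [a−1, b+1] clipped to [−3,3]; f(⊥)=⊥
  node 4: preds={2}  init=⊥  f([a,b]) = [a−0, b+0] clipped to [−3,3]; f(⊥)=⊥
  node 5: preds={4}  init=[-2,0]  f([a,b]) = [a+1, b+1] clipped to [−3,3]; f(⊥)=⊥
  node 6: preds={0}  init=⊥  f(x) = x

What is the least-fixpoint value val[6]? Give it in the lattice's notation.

[-3,1]

Trace (9 dequeues):
  [1] u=0 | in [-3,3] | out [-3,1] | prev ⊥ | push {}
  [2] u=1 | in [-3,3] | out [-3,2] | prev [0,1] | push {}
  [3] u=2 | in ⊥ | out [-3,3] | ==
  [4] u=3 | in [-3,1] | out [-3,2] | prev [-2,0] | push {}
  [5] u=4 | in [-3,3] | out [-3,3] | prev ⊥ | push {1,3}
  [6] u=5 | in [-3,3] | out [-2,3] | prev [-2,0] | push {}
  [7] u=6 | in [-3,1] | out [-3,1] | prev ⊥ | push {}
  [8] u=1 | in [-3,3] | out [-3,2] | ==
  [9] u=3 | in [-3,3] | out [-3,3] | prev [-3,2] | push {}

Converged values:
  [0] [-3,1]
  [1] [-3,2]
  [2] [-3,3]
  [3] [-3,3]
  [4] [-3,3]
  [5] [-2,3]
  [6] [-3,1]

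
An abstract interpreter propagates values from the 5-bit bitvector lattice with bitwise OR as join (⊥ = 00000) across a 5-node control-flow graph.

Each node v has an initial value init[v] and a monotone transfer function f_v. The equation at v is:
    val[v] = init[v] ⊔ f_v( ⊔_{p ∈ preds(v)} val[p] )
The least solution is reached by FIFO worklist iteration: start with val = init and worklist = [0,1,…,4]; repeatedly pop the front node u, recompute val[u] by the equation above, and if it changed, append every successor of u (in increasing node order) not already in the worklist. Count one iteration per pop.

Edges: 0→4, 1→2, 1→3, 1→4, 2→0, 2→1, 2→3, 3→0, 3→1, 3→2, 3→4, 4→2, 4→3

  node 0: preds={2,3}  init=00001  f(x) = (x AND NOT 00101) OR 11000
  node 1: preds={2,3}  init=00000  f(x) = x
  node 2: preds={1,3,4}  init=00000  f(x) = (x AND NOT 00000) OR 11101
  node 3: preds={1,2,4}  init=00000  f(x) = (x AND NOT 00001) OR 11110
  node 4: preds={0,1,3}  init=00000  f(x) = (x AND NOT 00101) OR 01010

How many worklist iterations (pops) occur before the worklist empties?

12

Worklist (12 pops):
  #1 pop 0: in=00000 → 11001 (was 00001); enqueue []
  #2 pop 1: in=00000 → 00000 (no change)
  #3 pop 2: in=00000 → 11101 (was 00000); enqueue [0,1]
  #4 pop 3: in=11101 → 11110 (was 00000); enqueue [2]
  #5 pop 4: in=11111 → 11010 (was 00000); enqueue [3]
  #6 pop 0: in=11111 → 11011 (was 11001); enqueue [4]
  #7 pop 1: in=11111 → 11111 (was 00000); enqueue []
  #8 pop 2: in=11111 → 11111 (was 11101); enqueue [0,1]
  #9 pop 3: in=11111 → 11110 (no change)
  #10 pop 4: in=11111 → 11010 (no change)
  #11 pop 0: in=11111 → 11011 (no change)
  #12 pop 1: in=11111 → 11111 (no change)

Fixpoint:
  val[0] = 11011
  val[1] = 11111
  val[2] = 11111
  val[3] = 11110
  val[4] = 11010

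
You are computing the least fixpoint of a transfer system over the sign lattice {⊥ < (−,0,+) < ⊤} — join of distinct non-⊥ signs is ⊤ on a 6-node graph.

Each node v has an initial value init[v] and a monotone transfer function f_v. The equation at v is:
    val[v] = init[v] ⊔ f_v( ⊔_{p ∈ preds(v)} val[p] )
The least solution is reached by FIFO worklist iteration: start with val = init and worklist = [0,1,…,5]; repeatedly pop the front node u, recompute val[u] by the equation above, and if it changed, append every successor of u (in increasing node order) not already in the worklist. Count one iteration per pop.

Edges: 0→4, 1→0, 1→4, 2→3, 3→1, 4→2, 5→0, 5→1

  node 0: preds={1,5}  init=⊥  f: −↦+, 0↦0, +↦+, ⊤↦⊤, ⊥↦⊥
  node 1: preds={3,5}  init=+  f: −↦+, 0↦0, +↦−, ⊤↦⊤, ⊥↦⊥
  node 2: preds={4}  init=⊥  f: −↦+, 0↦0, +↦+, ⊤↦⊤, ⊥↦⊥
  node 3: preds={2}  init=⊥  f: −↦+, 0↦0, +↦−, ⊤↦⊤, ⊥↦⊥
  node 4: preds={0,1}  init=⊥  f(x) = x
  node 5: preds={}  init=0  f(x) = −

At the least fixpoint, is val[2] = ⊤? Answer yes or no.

yes

Worklist (11 pops):
  #1 pop 0: in=⊤ → ⊤ (was ⊥); enqueue []
  #2 pop 1: in=0 → ⊤ (was +); enqueue [0]
  #3 pop 2: in=⊥ → ⊥ (no change)
  #4 pop 3: in=⊥ → ⊥ (no change)
  #5 pop 4: in=⊤ → ⊤ (was ⊥); enqueue [2]
  #6 pop 5: in=⊥ → ⊤ (was 0); enqueue [1]
  #7 pop 0: in=⊤ → ⊤ (no change)
  #8 pop 2: in=⊤ → ⊤ (was ⊥); enqueue [3]
  #9 pop 1: in=⊤ → ⊤ (no change)
  #10 pop 3: in=⊤ → ⊤ (was ⊥); enqueue [1]
  #11 pop 1: in=⊤ → ⊤ (no change)

Fixpoint:
  val[0] = ⊤
  val[1] = ⊤
  val[2] = ⊤
  val[3] = ⊤
  val[4] = ⊤
  val[5] = ⊤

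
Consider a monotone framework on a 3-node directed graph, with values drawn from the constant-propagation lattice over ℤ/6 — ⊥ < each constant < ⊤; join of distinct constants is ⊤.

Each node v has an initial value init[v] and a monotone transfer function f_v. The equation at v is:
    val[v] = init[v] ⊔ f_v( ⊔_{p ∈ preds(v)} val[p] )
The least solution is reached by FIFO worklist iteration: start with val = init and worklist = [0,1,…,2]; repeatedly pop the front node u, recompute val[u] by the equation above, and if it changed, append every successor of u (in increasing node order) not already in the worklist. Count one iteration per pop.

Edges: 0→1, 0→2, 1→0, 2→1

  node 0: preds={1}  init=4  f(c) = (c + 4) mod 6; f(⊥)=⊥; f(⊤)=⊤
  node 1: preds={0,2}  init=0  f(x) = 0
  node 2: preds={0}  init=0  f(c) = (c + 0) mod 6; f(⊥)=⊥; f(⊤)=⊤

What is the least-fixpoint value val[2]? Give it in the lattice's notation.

⊤

Iteration log — 4 steps:
  step 1. node 0  ⊔preds=0  new=4  stable
  step 2. node 1  ⊔preds=⊤  new=0  stable
  step 3. node 2  ⊔preds=4  new=⊤  old=0  +wl: 1
  step 4. node 1  ⊔preds=⊤  new=0  stable

Least fixpoint reached:
  node 0: 4
  node 1: 0
  node 2: ⊤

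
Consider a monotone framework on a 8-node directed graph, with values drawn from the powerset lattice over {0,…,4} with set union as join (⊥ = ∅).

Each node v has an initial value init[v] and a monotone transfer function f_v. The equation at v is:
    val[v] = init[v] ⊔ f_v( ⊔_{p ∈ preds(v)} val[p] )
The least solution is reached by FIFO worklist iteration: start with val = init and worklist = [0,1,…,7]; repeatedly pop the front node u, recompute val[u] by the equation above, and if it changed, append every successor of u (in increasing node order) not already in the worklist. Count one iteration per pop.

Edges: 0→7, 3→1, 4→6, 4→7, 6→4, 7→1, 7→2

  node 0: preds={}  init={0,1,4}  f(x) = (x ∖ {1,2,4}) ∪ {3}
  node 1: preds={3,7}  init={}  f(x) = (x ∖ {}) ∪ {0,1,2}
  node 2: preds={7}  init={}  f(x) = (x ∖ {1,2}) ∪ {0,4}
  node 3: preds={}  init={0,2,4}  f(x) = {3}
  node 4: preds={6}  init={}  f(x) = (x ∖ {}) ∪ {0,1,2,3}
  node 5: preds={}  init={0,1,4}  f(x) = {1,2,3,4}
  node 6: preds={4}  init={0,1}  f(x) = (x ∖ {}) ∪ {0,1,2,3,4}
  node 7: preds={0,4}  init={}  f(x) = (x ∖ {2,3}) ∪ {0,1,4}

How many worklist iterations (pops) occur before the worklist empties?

13

Trace (13 dequeues):
  [1] u=0 | in {} | out {0,1,3,4} | prev {0,1,4} | push {}
  [2] u=1 | in {0,2,4} | out {0,1,2,4} | prev {} | push {}
  [3] u=2 | in {} | out {0,4} | prev {} | push {}
  [4] u=3 | in {} | out {0,2,3,4} | prev {0,2,4} | push {1}
  [5] u=4 | in {0,1} | out {0,1,2,3} | prev {} | push {}
  [6] u=5 | in {} | out {0,1,2,3,4} | prev {0,1,4} | push {}
  [7] u=6 | in {0,1,2,3} | out {0,1,2,3,4} | prev {0,1} | push {4}
  [8] u=7 | in {0,1,2,3,4} | out {0,1,4} | prev {} | push {2}
  [9] u=1 | in {0,1,2,3,4} | out {0,1,2,3,4} | prev {0,1,2,4} | push {}
  [10] u=4 | in {0,1,2,3,4} | out {0,1,2,3,4} | prev {0,1,2,3} | push {6,7}
  [11] u=2 | in {0,1,4} | out {0,4} | ==
  [12] u=6 | in {0,1,2,3,4} | out {0,1,2,3,4} | ==
  [13] u=7 | in {0,1,2,3,4} | out {0,1,4} | ==

Converged values:
  [0] {0,1,3,4}
  [1] {0,1,2,3,4}
  [2] {0,4}
  [3] {0,2,3,4}
  [4] {0,1,2,3,4}
  [5] {0,1,2,3,4}
  [6] {0,1,2,3,4}
  [7] {0,1,4}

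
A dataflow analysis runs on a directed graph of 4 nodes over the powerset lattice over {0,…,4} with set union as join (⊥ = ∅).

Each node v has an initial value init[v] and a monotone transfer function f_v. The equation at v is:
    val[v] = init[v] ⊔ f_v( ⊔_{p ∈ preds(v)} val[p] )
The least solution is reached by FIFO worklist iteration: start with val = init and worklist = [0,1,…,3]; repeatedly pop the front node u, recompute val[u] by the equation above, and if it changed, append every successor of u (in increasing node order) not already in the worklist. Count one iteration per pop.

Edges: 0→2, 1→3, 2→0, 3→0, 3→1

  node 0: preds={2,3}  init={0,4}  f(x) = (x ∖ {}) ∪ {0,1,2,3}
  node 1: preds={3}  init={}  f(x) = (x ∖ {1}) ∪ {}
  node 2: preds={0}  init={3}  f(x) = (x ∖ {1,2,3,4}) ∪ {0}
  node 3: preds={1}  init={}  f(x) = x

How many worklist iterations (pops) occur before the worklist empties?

Worklist (5 pops):
  #1 pop 0: in={3} → {0,1,2,3,4} (was {0,4}); enqueue []
  #2 pop 1: in={} → {} (no change)
  #3 pop 2: in={0,1,2,3,4} → {0,3} (was {3}); enqueue [0]
  #4 pop 3: in={} → {} (no change)
  #5 pop 0: in={0,3} → {0,1,2,3,4} (no change)

Fixpoint:
  val[0] = {0,1,2,3,4}
  val[1] = {}
  val[2] = {0,3}
  val[3] = {}

5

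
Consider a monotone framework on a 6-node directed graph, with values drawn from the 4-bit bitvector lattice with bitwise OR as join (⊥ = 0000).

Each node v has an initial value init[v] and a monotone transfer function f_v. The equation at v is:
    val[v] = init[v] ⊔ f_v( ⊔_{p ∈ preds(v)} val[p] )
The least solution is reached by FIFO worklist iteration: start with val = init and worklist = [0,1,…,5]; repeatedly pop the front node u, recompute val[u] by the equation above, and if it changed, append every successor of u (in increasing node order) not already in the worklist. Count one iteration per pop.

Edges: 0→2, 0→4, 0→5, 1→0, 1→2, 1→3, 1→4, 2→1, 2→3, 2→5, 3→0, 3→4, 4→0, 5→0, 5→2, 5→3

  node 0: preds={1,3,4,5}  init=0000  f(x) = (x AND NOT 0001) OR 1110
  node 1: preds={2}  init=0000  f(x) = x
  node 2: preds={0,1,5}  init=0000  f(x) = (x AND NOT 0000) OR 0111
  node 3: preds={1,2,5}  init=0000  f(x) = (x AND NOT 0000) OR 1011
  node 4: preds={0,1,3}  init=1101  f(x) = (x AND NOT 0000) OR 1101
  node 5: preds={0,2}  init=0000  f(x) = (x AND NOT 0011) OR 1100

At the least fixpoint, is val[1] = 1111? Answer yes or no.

yes

Trace (11 dequeues):
  [1] u=0 | in 1101 | out 1110 | prev 0000 | push {}
  [2] u=1 | in 0000 | out 0000 | ==
  [3] u=2 | in 1110 | out 1111 | prev 0000 | push {1}
  [4] u=3 | in 1111 | out 1111 | prev 0000 | push {0}
  [5] u=4 | in 1111 | out 1111 | prev 1101 | push {}
  [6] u=5 | in 1111 | out 1100 | prev 0000 | push {2,3}
  [7] u=1 | in 1111 | out 1111 | prev 0000 | push {4}
  [8] u=0 | in 1111 | out 1110 | ==
  [9] u=2 | in 1111 | out 1111 | ==
  [10] u=3 | in 1111 | out 1111 | ==
  [11] u=4 | in 1111 | out 1111 | ==

Converged values:
  [0] 1110
  [1] 1111
  [2] 1111
  [3] 1111
  [4] 1111
  [5] 1100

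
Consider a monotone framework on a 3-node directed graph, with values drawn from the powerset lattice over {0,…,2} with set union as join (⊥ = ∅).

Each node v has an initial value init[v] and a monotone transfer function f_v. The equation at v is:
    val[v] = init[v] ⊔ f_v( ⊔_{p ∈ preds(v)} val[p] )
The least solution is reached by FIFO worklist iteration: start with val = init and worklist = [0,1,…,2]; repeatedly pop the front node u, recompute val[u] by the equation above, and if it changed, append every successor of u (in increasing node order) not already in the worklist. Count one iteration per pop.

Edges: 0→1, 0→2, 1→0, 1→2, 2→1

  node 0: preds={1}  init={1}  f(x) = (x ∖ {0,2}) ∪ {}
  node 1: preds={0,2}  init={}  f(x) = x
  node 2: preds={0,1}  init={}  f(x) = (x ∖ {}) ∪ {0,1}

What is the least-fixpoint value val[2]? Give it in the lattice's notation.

Worklist (7 pops):
  #1 pop 0: in={} → {1} (no change)
  #2 pop 1: in={1} → {1} (was {}); enqueue [0]
  #3 pop 2: in={1} → {0,1} (was {}); enqueue [1]
  #4 pop 0: in={1} → {1} (no change)
  #5 pop 1: in={0,1} → {0,1} (was {1}); enqueue [0,2]
  #6 pop 0: in={0,1} → {1} (no change)
  #7 pop 2: in={0,1} → {0,1} (no change)

Fixpoint:
  val[0] = {1}
  val[1] = {0,1}
  val[2] = {0,1}

{0,1}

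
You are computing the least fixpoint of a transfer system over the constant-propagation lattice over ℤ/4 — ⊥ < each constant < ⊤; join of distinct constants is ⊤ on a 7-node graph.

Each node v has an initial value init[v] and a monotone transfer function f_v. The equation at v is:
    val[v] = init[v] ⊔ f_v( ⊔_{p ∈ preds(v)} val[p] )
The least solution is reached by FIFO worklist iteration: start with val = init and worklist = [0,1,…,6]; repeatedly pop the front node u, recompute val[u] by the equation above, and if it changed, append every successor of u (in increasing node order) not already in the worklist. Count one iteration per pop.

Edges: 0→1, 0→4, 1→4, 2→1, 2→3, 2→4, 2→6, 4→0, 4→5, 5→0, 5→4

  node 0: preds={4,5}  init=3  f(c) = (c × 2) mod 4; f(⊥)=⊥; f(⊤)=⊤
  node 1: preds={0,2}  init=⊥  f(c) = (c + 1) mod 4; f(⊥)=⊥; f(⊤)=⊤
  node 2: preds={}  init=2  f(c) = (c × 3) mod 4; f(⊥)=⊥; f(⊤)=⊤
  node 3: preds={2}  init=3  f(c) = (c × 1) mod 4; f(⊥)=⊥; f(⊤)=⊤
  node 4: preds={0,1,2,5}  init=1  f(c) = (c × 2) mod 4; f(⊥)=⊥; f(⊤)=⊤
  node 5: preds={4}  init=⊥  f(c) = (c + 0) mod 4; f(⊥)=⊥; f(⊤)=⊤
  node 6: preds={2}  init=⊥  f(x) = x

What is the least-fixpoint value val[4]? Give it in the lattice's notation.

Trace (9 dequeues):
  [1] u=0 | in 1 | out ⊤ | prev 3 | push {}
  [2] u=1 | in ⊤ | out ⊤ | prev ⊥ | push {}
  [3] u=2 | in ⊥ | out 2 | ==
  [4] u=3 | in 2 | out ⊤ | prev 3 | push {}
  [5] u=4 | in ⊤ | out ⊤ | prev 1 | push {0}
  [6] u=5 | in ⊤ | out ⊤ | prev ⊥ | push {4}
  [7] u=6 | in 2 | out 2 | prev ⊥ | push {}
  [8] u=0 | in ⊤ | out ⊤ | ==
  [9] u=4 | in ⊤ | out ⊤ | ==

Converged values:
  [0] ⊤
  [1] ⊤
  [2] 2
  [3] ⊤
  [4] ⊤
  [5] ⊤
  [6] 2

⊤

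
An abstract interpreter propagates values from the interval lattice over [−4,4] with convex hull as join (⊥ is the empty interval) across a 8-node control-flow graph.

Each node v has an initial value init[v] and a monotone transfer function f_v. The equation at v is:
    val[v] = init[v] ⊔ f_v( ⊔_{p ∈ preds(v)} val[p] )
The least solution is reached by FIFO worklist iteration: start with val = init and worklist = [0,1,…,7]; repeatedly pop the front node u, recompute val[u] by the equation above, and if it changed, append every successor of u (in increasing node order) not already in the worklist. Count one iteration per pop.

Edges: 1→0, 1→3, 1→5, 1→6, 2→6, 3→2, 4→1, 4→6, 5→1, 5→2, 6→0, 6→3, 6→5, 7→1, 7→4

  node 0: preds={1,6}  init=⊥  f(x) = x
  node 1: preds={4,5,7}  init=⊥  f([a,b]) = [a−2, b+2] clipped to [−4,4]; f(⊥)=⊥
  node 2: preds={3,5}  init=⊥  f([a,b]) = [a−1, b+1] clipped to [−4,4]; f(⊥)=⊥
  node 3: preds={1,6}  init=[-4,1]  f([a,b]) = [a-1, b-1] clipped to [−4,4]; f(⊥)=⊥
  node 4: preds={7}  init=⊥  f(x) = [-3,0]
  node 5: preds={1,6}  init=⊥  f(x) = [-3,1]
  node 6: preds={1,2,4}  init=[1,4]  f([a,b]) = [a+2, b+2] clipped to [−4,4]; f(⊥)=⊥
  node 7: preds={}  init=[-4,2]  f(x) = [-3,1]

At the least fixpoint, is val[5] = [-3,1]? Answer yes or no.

Trace (14 dequeues):
  [1] u=0 | in [1,4] | out [1,4] | prev ⊥ | push {}
  [2] u=1 | in [-4,2] | out [-4,4] | prev ⊥ | push {0}
  [3] u=2 | in [-4,1] | out [-4,2] | prev ⊥ | push {}
  [4] u=3 | in [-4,4] | out [-4,3] | prev [-4,1] | push {2}
  [5] u=4 | in [-4,2] | out [-3,0] | prev ⊥ | push {1}
  [6] u=5 | in [-4,4] | out [-3,1] | prev ⊥ | push {}
  [7] u=6 | in [-4,4] | out [-2,4] | prev [1,4] | push {3,5}
  [8] u=7 | in ⊥ | out [-4,2] | ==
  [9] u=0 | in [-4,4] | out [-4,4] | prev [1,4] | push {}
  [10] u=2 | in [-4,3] | out [-4,4] | prev [-4,2] | push {6}
  [11] u=1 | in [-4,2] | out [-4,4] | ==
  [12] u=3 | in [-4,4] | out [-4,3] | ==
  [13] u=5 | in [-4,4] | out [-3,1] | ==
  [14] u=6 | in [-4,4] | out [-2,4] | ==

Converged values:
  [0] [-4,4]
  [1] [-4,4]
  [2] [-4,4]
  [3] [-4,3]
  [4] [-3,0]
  [5] [-3,1]
  [6] [-2,4]
  [7] [-4,2]

yes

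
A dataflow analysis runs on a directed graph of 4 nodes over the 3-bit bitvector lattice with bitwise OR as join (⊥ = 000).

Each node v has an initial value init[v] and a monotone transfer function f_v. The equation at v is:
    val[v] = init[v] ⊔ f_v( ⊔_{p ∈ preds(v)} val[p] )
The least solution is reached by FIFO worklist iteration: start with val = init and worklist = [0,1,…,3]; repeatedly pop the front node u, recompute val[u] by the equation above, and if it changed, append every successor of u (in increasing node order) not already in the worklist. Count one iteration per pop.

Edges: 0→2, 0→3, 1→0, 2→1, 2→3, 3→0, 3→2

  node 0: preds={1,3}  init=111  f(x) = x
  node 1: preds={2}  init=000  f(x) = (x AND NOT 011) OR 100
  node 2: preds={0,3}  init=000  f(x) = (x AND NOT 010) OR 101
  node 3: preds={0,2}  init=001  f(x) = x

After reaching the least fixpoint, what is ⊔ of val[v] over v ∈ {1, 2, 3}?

111

Worklist (7 pops):
  #1 pop 0: in=001 → 111 (no change)
  #2 pop 1: in=000 → 100 (was 000); enqueue [0]
  #3 pop 2: in=111 → 101 (was 000); enqueue [1]
  #4 pop 3: in=111 → 111 (was 001); enqueue [2]
  #5 pop 0: in=111 → 111 (no change)
  #6 pop 1: in=101 → 100 (no change)
  #7 pop 2: in=111 → 101 (no change)

Fixpoint:
  val[0] = 111
  val[1] = 100
  val[2] = 101
  val[3] = 111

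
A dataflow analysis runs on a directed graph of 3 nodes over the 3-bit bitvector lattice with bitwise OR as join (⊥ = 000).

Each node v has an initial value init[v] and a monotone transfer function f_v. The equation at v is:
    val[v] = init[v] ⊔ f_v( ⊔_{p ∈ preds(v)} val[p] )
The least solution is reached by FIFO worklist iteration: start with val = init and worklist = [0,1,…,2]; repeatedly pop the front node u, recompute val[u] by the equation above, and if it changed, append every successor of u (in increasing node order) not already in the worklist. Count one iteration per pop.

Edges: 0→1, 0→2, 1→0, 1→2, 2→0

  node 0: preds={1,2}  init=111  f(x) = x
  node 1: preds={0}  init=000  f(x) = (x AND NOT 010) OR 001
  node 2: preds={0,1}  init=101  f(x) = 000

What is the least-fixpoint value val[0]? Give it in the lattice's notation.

111

Iteration log — 4 steps:
  step 1. node 0  ⊔preds=101  new=111  stable
  step 2. node 1  ⊔preds=111  new=101  old=000  +wl: 0
  step 3. node 2  ⊔preds=111  new=101  stable
  step 4. node 0  ⊔preds=101  new=111  stable

Least fixpoint reached:
  node 0: 111
  node 1: 101
  node 2: 101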